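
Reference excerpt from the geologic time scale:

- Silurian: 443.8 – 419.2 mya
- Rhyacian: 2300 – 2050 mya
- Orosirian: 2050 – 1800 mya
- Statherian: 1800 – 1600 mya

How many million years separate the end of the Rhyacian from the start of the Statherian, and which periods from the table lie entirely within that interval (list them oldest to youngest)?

End of Rhyacian = 2050 Ma; start of Statherian = 1800 Ma.
Gap = 2050 − 1800 = 250 Myr.
Periods wholly inside 2050–1800 Ma: Orosirian (2050–1800).

250 million years; Orosirian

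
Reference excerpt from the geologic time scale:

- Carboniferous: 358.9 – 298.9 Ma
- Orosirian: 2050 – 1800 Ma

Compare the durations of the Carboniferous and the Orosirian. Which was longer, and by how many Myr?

Orosirian, by 190 million years

Carboniferous: 358.9 − 298.9 = 60 Myr.
Orosirian: 2050 − 1800 = 250 Myr.
Difference: 250 − 60 = 190 Myr, so the Orosirian was longer.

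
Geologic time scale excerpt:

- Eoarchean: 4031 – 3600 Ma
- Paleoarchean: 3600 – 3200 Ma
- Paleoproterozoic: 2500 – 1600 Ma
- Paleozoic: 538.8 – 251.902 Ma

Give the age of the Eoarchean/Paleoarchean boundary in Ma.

The Eoarchean ends and the Paleoarchean begins at 3600 Ma.

3600 Ma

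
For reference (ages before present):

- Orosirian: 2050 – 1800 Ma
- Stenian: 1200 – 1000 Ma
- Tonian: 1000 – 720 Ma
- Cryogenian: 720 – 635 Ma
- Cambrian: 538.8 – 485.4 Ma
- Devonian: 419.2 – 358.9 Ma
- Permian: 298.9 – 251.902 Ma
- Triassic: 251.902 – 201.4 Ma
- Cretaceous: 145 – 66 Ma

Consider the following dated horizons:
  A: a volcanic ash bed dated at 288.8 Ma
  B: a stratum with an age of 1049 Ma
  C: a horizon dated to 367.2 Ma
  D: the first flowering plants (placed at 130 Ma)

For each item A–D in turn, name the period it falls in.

A — Permian; B — Stenian; C — Devonian; D — Cretaceous

A: 288.8 Ma lies in 298.9–251.902 Ma, so Permian.
B: 1049 Ma lies in 1200–1000 Ma, so Stenian.
C: 367.2 Ma lies in 419.2–358.9 Ma, so Devonian.
D: 130 Ma lies in 145–66 Ma, so Cretaceous.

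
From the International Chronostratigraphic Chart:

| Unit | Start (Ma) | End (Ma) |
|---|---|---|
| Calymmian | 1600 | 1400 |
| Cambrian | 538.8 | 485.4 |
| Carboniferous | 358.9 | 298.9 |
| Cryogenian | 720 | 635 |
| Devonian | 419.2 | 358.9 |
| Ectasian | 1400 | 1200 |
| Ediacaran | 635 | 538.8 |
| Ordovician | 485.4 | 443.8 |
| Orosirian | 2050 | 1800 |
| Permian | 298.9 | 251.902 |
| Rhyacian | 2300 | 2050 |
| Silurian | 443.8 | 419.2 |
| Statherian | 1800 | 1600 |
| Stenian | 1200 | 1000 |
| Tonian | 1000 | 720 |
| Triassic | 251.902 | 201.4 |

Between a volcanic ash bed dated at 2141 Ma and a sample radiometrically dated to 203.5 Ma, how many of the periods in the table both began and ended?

The older date is 2141 Ma and the younger is 203.5 Ma.
Periods with start < 2141 and end > 203.5 Ma: Orosirian (2050–1800), Statherian (1800–1600), Calymmian (1600–1400), Ectasian (1400–1200), Stenian (1200–1000), Tonian (1000–720), Cryogenian (720–635), Ediacaran (635–538.8), Cambrian (538.8–485.4), Ordovician (485.4–443.8), Silurian (443.8–419.2), Devonian (419.2–358.9), Carboniferous (358.9–298.9), Permian (298.9–251.902).
That is 14 complete periods.

14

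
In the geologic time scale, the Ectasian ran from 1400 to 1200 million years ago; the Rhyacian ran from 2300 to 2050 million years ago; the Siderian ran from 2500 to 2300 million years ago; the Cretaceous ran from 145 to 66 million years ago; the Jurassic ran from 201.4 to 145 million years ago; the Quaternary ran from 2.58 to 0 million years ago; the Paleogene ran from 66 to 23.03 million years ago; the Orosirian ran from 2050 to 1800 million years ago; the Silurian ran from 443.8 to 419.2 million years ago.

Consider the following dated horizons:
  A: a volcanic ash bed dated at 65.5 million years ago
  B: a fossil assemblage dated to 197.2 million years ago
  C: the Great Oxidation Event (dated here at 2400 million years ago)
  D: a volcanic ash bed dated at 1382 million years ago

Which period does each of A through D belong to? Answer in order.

A — Paleogene; B — Jurassic; C — Siderian; D — Ectasian

Match each age against the start–end ranges in the excerpt: A = 65.5 Ma → Paleogene (66–23.03); B = 197.2 Ma → Jurassic (201.4–145); C = 2400 Ma → Siderian (2500–2300); D = 1382 Ma → Ectasian (1400–1200).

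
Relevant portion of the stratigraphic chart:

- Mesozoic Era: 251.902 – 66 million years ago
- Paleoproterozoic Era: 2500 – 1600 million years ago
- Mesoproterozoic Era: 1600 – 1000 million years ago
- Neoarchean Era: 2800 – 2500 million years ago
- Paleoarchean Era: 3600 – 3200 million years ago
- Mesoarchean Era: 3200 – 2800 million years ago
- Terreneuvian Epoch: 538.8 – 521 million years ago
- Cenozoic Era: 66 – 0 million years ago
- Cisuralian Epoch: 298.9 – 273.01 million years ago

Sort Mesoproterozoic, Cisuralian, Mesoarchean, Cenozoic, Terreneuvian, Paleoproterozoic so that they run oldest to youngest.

The oldest of these is Mesoarchean (starts 3200 Ma) and the youngest is Cenozoic (ends 0 Ma).
In between, by decreasing start age: Paleoproterozoic (2500), Mesoproterozoic (1600), Terreneuvian (538.8), Cisuralian (298.9).

Mesoarchean, then Paleoproterozoic, then Mesoproterozoic, then Terreneuvian, then Cisuralian, then Cenozoic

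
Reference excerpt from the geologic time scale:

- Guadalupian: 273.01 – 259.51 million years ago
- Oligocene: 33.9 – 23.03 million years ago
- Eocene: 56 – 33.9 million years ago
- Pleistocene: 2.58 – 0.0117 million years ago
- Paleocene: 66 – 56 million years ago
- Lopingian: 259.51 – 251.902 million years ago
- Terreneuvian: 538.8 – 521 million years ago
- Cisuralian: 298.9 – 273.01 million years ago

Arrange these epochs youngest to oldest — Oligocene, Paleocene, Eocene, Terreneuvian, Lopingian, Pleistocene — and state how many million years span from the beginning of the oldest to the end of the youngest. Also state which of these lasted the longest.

Pleistocene, Oligocene, Eocene, Paleocene, Lopingian, Terreneuvian; total span 538.7883 Myr; longest is Eocene

From the excerpt: Oligocene 33.9–23.03; Paleocene 66–56; Eocene 56–33.9; Terreneuvian 538.8–521; Lopingian 259.51–251.902; Pleistocene 2.58–0.0117 (Ma).
Larger Ma is earlier, so the oldest is Terreneuvian and the youngest is Pleistocene; youngest to oldest: Pleistocene, Oligocene, Eocene, Paleocene, Lopingian, Terreneuvian.
Oldest start 538.8 minus youngest end 0.0117 gives 538.7883 Myr overall.
Individual lengths (start − end): Eocene 22.1; Oligocene 10.87; Pleistocene 2.5683; Lopingian 7.608; Terreneuvian 17.8; Paleocene 10. The largest is Eocene at 22.1 Myr.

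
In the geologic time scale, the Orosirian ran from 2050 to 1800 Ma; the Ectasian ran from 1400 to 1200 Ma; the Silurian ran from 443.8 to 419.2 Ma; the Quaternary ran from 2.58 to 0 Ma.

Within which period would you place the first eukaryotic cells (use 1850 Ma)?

Orosirian

1850 Ma lies between 2050 and 1800 Ma, so it falls in the Orosirian.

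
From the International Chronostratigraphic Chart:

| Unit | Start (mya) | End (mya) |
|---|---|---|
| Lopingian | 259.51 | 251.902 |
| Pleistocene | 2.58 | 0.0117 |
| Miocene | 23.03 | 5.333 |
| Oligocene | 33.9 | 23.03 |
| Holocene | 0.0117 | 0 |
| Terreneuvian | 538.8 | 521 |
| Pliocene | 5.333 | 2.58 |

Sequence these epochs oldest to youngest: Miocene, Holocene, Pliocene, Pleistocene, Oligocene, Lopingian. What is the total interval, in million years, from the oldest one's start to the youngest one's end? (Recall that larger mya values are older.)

Start ages (Ma): Lopingian 259.51, Oligocene 33.9, Miocene 23.03, Pliocene 5.333, Pleistocene 2.58, Holocene 0.0117.
Ordered oldest to youngest: Lopingian, Oligocene, Miocene, Pliocene, Pleistocene, Holocene.
Span = 259.51 − 0 = 259.51 Myr.

Lopingian → Oligocene → Miocene → Pliocene → Pleistocene → Holocene; total span 259.51 Myr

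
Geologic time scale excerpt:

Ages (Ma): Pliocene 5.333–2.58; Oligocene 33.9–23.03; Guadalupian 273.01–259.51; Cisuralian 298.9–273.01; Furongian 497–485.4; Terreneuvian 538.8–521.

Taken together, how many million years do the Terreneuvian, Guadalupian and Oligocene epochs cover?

Each duration: Terreneuvian = 17.8; Guadalupian = 13.5; Oligocene = 10.87.
Sum: 17.8 + 13.5 + 10.87 = 42.17 Myr.

42.17 million years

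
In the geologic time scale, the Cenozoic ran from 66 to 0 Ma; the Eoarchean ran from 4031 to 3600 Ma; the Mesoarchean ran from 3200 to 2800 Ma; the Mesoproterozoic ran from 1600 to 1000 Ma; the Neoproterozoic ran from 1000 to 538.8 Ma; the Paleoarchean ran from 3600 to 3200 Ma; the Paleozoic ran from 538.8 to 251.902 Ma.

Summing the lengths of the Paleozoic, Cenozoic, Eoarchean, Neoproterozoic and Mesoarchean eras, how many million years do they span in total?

Each duration: Paleozoic = 286.898; Cenozoic = 66; Eoarchean = 431; Neoproterozoic = 461.2; Mesoarchean = 400.
Sum: 286.898 + 66 + 431 + 461.2 + 400 = 1645.098 Myr.

1645.098 million years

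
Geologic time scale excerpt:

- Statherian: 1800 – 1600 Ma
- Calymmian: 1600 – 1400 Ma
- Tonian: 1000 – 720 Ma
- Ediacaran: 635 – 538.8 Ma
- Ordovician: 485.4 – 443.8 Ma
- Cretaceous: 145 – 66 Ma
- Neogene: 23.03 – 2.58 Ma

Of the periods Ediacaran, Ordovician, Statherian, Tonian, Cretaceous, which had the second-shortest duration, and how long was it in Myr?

Durations: Ediacaran 96.2; Ordovician 41.6; Statherian 200; Tonian 280; Cretaceous 79 Myr.
Sorted shortest-first: Ordovician (41.6), Cretaceous (79), Ediacaran (96.2), Statherian (200), Tonian (280).
The second shortest is Cretaceous at 79 Myr.

Cretaceous, 79 million years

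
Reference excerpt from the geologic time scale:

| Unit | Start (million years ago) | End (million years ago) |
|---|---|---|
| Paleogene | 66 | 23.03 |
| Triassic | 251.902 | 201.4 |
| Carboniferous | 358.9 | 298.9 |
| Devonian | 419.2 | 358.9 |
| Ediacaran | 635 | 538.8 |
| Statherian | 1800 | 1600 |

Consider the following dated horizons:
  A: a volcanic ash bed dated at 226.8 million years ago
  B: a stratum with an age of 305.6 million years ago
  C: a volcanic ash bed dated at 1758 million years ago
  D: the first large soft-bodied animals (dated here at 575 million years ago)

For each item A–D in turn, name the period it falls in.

A — Triassic; B — Carboniferous; C — Statherian; D — Ediacaran

A: 226.8 Ma lies in 251.902–201.4 Ma, so Triassic.
B: 305.6 Ma lies in 358.9–298.9 Ma, so Carboniferous.
C: 1758 Ma lies in 1800–1600 Ma, so Statherian.
D: 575 Ma lies in 635–538.8 Ma, so Ediacaran.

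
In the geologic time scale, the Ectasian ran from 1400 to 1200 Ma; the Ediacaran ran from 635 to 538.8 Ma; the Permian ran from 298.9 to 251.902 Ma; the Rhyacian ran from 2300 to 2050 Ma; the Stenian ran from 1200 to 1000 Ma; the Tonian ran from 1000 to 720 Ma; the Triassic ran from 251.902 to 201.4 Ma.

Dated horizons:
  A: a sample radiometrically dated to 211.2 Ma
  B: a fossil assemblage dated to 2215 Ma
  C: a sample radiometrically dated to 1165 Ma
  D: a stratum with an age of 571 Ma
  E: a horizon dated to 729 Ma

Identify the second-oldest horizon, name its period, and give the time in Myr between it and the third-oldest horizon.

Larger Ma means older, so oldest first: B 2215 > C 1165 > E 729 > D 571 > A 211.2.
Counting 2 along gives C (1165 Ma); the excerpt puts that inside the Stenian, 1200–1000 Ma.
Next in line is E (729 Ma), and 1165 − 729 = 436 Myr.

C, in the Stenian; 436 million years to E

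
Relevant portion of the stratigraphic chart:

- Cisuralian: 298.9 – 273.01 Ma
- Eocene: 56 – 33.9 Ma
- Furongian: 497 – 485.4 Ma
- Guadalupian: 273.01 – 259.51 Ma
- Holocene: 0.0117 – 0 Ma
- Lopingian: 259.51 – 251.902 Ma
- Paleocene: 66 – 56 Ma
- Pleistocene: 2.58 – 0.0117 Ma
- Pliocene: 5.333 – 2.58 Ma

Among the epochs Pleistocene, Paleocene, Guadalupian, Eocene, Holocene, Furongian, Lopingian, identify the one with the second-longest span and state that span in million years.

Durations: Pleistocene 2.5683; Paleocene 10; Guadalupian 13.5; Eocene 22.1; Holocene 0.0117; Furongian 11.6; Lopingian 7.608 Myr.
Sorted longest-first: Eocene (22.1), Guadalupian (13.5), Furongian (11.6), Paleocene (10), Lopingian (7.608), Pleistocene (2.5683), Holocene (0.0117).
The second longest is Guadalupian at 13.5 Myr.

Guadalupian, 13.5 million years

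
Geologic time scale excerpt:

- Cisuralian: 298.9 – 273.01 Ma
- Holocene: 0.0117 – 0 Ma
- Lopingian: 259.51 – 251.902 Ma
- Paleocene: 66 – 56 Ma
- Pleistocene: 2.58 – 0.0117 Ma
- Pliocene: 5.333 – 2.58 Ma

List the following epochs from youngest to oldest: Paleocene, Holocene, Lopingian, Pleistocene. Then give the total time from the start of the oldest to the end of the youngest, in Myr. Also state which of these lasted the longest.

Holocene → Pleistocene → Paleocene → Lopingian; total span 259.51 Myr; longest is Paleocene

From the excerpt: Paleocene 66–56; Holocene 0.0117–0; Lopingian 259.51–251.902; Pleistocene 2.58–0.0117 (Ma).
Larger Ma is earlier, so the oldest is Lopingian and the youngest is Holocene; youngest to oldest: Holocene, Pleistocene, Paleocene, Lopingian.
Oldest start 259.51 minus youngest end 0 gives 259.51 Myr overall.
Individual lengths (start − end): Lopingian 7.608; Holocene 0.0117; Paleocene 10; Pleistocene 2.5683. The largest is Paleocene at 10 Myr.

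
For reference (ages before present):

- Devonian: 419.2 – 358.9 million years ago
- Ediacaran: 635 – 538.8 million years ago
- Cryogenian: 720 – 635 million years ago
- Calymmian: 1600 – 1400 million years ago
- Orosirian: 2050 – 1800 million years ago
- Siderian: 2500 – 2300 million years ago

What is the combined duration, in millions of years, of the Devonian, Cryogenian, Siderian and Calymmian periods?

Each duration: Devonian = 60.3; Cryogenian = 85; Siderian = 200; Calymmian = 200.
Sum: 60.3 + 85 + 200 + 200 = 545.3 Myr.

545.3 million years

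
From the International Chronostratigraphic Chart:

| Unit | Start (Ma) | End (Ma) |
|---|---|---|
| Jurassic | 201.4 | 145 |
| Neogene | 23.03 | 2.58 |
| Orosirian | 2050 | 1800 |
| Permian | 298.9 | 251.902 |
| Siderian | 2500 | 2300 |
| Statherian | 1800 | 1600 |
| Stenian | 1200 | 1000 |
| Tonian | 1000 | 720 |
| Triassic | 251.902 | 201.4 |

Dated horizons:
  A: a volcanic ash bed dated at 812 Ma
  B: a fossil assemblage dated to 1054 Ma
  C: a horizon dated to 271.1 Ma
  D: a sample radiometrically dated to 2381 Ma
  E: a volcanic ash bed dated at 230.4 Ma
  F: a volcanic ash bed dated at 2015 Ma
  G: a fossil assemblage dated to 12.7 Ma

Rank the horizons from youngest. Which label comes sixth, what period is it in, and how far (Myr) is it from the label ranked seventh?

F, in the Orosirian; 366 million years to D

Sorted youngest-first by Ma: G (12.7), E (230.4), C (271.1), A (812), B (1054), F (2015), D (2381).
The sixth youngest is F at 2015 Ma, which lies in 2050–1800 Ma: the Orosirian.
The seventh youngest is D at 2381 Ma; separation = |2015 − 2381| = 366 Myr.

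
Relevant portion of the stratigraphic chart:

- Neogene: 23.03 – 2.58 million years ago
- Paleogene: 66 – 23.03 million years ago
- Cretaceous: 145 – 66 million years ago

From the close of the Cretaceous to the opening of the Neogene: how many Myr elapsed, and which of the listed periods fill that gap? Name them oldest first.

42.97 million years; Paleogene

The Cretaceous closes at 66 Ma and the Neogene opens at 23.03 Ma, so the interval is 66 − 23.03 = 42.97 Myr.
A period fits inside if it starts at or after 66 Ma and ends at or before 23.03 Ma; oldest first that gives Paleogene.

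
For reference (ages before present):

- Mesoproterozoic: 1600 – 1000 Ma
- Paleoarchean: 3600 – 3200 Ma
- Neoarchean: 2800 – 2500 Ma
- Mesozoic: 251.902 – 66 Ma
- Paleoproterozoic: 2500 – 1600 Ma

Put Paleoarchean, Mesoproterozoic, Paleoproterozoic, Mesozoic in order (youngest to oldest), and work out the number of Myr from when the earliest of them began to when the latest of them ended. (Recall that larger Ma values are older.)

Mesozoic, Mesoproterozoic, Paleoproterozoic, Paleoarchean; total span 3534 Myr

From the excerpt: Paleoarchean 3600–3200; Mesoproterozoic 1600–1000; Paleoproterozoic 2500–1600; Mesozoic 251.902–66 (Ma).
Larger Ma is earlier, so the oldest is Paleoarchean and the youngest is Mesozoic; youngest to oldest: Mesozoic, Mesoproterozoic, Paleoproterozoic, Paleoarchean.
Oldest start 3600 minus youngest end 66 gives 3534 Myr overall.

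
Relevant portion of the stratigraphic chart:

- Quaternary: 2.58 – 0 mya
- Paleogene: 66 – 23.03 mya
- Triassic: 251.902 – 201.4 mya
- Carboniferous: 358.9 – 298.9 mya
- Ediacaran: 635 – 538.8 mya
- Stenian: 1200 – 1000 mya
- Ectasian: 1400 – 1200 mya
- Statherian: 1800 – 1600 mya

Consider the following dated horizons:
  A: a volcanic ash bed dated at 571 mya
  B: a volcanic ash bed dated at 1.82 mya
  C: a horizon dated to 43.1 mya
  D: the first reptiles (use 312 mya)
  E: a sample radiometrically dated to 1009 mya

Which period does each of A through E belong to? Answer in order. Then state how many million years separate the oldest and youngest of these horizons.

A — Ediacaran; B — Quaternary; C — Paleogene; D — Carboniferous; E — Stenian; span 1007.18 million years

Match each age against the start–end ranges in the excerpt: A = 571 Ma → Ediacaran (635–538.8); B = 1.82 Ma → Quaternary (2.58–0); C = 43.1 Ma → Paleogene (66–23.03); D = 312 Ma → Carboniferous (358.9–298.9); E = 1009 Ma → Stenian (1200–1000).
The largest age is 1009 Ma and the smallest is 1.82 Ma; their difference is 1007.18 Myr.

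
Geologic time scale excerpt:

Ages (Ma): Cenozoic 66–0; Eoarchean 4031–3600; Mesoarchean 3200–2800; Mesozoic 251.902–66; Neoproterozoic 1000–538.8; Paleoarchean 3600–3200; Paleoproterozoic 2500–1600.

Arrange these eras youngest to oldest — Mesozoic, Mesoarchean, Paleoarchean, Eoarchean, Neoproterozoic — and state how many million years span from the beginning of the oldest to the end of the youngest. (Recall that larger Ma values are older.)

From the excerpt: Mesozoic 251.902–66; Mesoarchean 3200–2800; Paleoarchean 3600–3200; Eoarchean 4031–3600; Neoproterozoic 1000–538.8 (Ma).
Larger Ma is earlier, so the oldest is Eoarchean and the youngest is Mesozoic; youngest to oldest: Mesozoic, Neoproterozoic, Mesoarchean, Paleoarchean, Eoarchean.
Oldest start 4031 minus youngest end 66 gives 3965 Myr overall.

Mesozoic → Neoproterozoic → Mesoarchean → Paleoarchean → Eoarchean; total span 3965 Myr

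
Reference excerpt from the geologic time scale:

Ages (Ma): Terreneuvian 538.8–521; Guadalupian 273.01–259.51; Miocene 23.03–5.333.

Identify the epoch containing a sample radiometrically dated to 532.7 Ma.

532.7 Ma lies between 538.8 and 521 Ma, so it falls in the Terreneuvian.

Terreneuvian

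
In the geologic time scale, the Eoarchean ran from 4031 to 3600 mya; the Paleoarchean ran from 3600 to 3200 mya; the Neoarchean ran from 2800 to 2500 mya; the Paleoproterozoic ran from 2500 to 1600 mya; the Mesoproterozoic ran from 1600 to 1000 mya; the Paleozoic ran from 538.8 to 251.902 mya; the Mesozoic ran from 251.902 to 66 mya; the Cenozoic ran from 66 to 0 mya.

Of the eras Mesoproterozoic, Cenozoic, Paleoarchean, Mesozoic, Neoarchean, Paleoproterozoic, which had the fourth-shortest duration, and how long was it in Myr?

Paleoarchean, 400 million years

Durations: Mesoproterozoic 600; Cenozoic 66; Paleoarchean 400; Mesozoic 185.902; Neoarchean 300; Paleoproterozoic 900 Myr.
Sorted shortest-first: Cenozoic (66), Mesozoic (185.902), Neoarchean (300), Paleoarchean (400), Mesoproterozoic (600), Paleoproterozoic (900).
The fourth shortest is Paleoarchean at 400 Myr.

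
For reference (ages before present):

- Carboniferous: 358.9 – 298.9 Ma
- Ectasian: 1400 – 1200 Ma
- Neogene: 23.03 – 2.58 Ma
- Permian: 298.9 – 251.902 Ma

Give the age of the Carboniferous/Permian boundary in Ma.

298.9 Ma

The Carboniferous ends and the Permian begins at 298.9 Ma.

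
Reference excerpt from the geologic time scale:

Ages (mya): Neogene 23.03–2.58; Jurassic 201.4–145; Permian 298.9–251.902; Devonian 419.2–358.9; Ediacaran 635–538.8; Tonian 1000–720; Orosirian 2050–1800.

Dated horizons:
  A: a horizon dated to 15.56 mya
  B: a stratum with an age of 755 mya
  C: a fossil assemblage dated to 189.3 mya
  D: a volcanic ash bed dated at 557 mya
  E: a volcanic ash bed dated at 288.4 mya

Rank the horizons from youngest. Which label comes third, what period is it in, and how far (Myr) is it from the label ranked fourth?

E, in the Permian; 268.6 million years to D

Sorted youngest-first by Ma: A (15.56), C (189.3), E (288.4), D (557), B (755).
The third youngest is E at 288.4 Ma, which lies in 298.9–251.902 Ma: the Permian.
The fourth youngest is D at 557 Ma; separation = |288.4 − 557| = 268.6 Myr.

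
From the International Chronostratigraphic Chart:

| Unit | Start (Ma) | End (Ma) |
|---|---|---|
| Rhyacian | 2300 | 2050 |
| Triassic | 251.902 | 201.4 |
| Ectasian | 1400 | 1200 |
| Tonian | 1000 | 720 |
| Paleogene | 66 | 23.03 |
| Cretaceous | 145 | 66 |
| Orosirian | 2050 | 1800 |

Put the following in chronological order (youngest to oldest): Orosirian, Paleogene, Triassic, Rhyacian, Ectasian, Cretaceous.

Paleogene → Cretaceous → Triassic → Ectasian → Orosirian → Rhyacian

The oldest of these is Rhyacian (starts 2300 Ma) and the youngest is Paleogene (ends 23.03 Ma).
In between, by decreasing start age: Orosirian (2050), Ectasian (1400), Triassic (251.902), Cretaceous (145).
Listing youngest first means reversing that sequence.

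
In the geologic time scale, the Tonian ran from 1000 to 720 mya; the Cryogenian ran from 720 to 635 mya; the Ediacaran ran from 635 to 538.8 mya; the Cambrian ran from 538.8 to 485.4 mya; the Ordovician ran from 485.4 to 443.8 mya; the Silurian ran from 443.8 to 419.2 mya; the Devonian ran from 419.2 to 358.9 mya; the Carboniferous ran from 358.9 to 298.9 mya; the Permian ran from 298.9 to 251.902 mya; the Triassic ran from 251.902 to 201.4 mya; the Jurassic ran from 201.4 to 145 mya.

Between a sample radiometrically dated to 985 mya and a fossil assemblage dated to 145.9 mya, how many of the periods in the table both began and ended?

9

The older date is 985 Ma and the younger is 145.9 Ma.
Periods with start < 985 and end > 145.9 Ma: Cryogenian (720–635), Ediacaran (635–538.8), Cambrian (538.8–485.4), Ordovician (485.4–443.8), Silurian (443.8–419.2), Devonian (419.2–358.9), Carboniferous (358.9–298.9), Permian (298.9–251.902), Triassic (251.902–201.4).
That is 9 complete periods.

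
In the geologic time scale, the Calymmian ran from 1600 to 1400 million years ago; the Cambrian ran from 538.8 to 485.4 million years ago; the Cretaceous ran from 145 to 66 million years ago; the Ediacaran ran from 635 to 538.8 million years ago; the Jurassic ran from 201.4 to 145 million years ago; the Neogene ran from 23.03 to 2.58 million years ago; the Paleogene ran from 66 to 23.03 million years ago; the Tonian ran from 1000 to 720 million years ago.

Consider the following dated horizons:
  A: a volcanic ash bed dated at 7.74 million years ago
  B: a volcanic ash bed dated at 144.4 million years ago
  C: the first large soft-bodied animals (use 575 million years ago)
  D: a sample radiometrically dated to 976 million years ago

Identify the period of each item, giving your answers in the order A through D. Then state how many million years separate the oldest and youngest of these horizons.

A — Neogene; B — Cretaceous; C — Ediacaran; D — Tonian; span 968.26 million years

Match each age against the start–end ranges in the excerpt: A = 7.74 Ma → Neogene (23.03–2.58); B = 144.4 Ma → Cretaceous (145–66); C = 575 Ma → Ediacaran (635–538.8); D = 976 Ma → Tonian (1000–720).
The largest age is 976 Ma and the smallest is 7.74 Ma; their difference is 968.26 Myr.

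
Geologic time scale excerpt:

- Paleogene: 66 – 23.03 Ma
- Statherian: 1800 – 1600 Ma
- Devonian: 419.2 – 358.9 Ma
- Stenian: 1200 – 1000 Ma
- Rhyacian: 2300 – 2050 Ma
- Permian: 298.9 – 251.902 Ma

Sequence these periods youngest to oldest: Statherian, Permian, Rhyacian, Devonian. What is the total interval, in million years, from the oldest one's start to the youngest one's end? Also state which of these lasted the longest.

Permian → Devonian → Statherian → Rhyacian; total span 2048.098 Myr; longest is Rhyacian

Start ages (Ma): Rhyacian 2300, Statherian 1800, Devonian 419.2, Permian 298.9.
Ordered youngest to oldest: Permian, Devonian, Statherian, Rhyacian.
Span = 2300 − 251.902 = 2048.098 Myr.
Durations: Statherian 200, Permian 46.998, Devonian 60.3, Rhyacian 250 → longest is Rhyacian (250 Myr).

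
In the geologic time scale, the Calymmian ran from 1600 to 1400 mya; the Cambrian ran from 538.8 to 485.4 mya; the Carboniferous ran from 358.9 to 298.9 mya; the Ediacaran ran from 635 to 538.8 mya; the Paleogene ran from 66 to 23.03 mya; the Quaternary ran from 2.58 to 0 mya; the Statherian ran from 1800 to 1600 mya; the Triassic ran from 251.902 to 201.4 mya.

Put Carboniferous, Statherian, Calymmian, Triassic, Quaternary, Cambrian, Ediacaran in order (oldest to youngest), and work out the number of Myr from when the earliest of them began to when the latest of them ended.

Start ages (Ma): Statherian 1800, Calymmian 1600, Ediacaran 635, Cambrian 538.8, Carboniferous 358.9, Triassic 251.902, Quaternary 2.58.
Ordered oldest to youngest: Statherian, Calymmian, Ediacaran, Cambrian, Carboniferous, Triassic, Quaternary.
Span = 1800 − 0 = 1800 Myr.

Statherian, Calymmian, Ediacaran, Cambrian, Carboniferous, Triassic, Quaternary; total span 1800 Myr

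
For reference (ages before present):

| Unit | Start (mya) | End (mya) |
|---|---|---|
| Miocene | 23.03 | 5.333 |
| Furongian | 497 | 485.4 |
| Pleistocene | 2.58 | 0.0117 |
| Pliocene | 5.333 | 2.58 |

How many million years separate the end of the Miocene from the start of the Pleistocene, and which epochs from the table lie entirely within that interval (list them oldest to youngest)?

2.753 million years; Pliocene

End of Miocene = 5.333 Ma; start of Pleistocene = 2.58 Ma.
Gap = 5.333 − 2.58 = 2.753 Myr.
Epochs wholly inside 5.333–2.58 Ma: Pliocene (5.333–2.58).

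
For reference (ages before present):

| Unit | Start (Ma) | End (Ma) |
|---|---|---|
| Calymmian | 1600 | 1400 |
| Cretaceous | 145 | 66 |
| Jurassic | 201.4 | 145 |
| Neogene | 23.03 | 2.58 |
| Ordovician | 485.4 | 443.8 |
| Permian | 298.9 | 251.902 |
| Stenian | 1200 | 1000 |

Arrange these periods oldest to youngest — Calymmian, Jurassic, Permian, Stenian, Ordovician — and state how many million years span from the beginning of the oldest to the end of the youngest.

From the excerpt: Calymmian 1600–1400; Jurassic 201.4–145; Permian 298.9–251.902; Stenian 1200–1000; Ordovician 485.4–443.8 (Ma).
Larger Ma is earlier, so the oldest is Calymmian and the youngest is Jurassic; oldest to youngest: Calymmian, Stenian, Ordovician, Permian, Jurassic.
Oldest start 1600 minus youngest end 145 gives 1455 Myr overall.

Calymmian → Stenian → Ordovician → Permian → Jurassic; total span 1455 Myr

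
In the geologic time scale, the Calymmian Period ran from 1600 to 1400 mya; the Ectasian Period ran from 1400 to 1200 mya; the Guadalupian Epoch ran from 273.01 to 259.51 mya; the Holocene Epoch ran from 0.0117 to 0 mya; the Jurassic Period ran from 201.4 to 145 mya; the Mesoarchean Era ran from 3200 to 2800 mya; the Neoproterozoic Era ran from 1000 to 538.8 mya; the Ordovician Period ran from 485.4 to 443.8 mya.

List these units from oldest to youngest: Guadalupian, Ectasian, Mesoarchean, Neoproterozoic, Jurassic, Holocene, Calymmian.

The oldest of these is Mesoarchean (starts 3200 Ma) and the youngest is Holocene (ends 0 Ma).
In between, by decreasing start age: Calymmian (1600), Ectasian (1400), Neoproterozoic (1000), Guadalupian (273.01), Jurassic (201.4).

Mesoarchean, Calymmian, Ectasian, Neoproterozoic, Guadalupian, Jurassic, Holocene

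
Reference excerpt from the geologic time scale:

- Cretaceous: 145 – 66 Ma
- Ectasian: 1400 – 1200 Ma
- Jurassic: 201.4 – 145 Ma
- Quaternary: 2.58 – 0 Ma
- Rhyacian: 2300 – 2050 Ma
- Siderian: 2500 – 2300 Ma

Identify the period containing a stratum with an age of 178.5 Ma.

Jurassic

178.5 Ma lies between 201.4 and 145 Ma, so it falls in the Jurassic.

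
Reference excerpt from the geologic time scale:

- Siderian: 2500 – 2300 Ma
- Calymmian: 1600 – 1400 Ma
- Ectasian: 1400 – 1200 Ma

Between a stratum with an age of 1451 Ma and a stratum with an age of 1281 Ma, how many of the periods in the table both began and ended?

The older date is 1451 Ma and the younger is 1281 Ma.
No period both begins after 1451 Ma and ends before 1281 Ma, so the count is 0.

0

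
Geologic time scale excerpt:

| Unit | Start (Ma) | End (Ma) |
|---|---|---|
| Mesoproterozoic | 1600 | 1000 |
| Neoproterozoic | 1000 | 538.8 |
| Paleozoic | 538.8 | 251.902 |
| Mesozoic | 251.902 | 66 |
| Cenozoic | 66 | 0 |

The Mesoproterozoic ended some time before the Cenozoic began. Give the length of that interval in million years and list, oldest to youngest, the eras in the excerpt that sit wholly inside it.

934 million years; Neoproterozoic, Paleozoic, Mesozoic

End of Mesoproterozoic = 1000 Ma; start of Cenozoic = 66 Ma.
Gap = 1000 − 66 = 934 Myr.
Eras wholly inside 1000–66 Ma: Neoproterozoic (1000–538.8), Paleozoic (538.8–251.902), Mesozoic (251.902–66).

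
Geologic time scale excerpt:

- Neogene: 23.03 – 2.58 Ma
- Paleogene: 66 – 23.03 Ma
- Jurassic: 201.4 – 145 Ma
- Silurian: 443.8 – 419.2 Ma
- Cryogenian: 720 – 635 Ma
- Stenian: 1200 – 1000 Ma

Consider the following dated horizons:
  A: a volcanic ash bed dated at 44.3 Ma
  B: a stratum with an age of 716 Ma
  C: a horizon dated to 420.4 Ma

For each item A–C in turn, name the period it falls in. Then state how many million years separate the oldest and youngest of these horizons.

A — Paleogene; B — Cryogenian; C — Silurian; span 671.7 million years

Match each age against the start–end ranges in the excerpt: A = 44.3 Ma → Paleogene (66–23.03); B = 716 Ma → Cryogenian (720–635); C = 420.4 Ma → Silurian (443.8–419.2).
The largest age is 716 Ma and the smallest is 44.3 Ma; their difference is 671.7 Myr.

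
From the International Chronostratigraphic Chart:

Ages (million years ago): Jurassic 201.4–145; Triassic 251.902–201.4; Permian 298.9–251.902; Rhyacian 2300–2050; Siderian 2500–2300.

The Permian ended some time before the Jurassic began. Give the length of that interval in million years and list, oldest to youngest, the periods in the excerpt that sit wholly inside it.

50.502 million years; Triassic

The Permian closes at 251.902 Ma and the Jurassic opens at 201.4 Ma, so the interval is 251.902 − 201.4 = 50.502 Myr.
A period fits inside if it starts at or after 251.902 Ma and ends at or before 201.4 Ma; oldest first that gives Triassic.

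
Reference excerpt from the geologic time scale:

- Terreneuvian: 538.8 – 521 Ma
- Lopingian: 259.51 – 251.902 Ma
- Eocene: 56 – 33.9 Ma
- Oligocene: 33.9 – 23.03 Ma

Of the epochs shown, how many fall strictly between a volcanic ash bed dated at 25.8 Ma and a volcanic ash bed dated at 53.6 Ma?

Checking each listed span, none has both start < 53.6 Ma and end > 25.8 Ma — every epoch straddles one of the two dates or lies outside them — so the count is 0.

0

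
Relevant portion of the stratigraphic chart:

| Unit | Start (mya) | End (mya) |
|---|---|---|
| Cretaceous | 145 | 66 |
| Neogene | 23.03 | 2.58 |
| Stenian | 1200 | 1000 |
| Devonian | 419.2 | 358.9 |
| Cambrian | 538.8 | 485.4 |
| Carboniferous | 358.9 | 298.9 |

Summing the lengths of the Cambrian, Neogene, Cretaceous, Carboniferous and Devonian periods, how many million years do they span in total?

273.15 million years

Each duration: Cambrian = 53.4; Neogene = 20.45; Cretaceous = 79; Carboniferous = 60; Devonian = 60.3.
Sum: 53.4 + 20.45 + 79 + 60 + 60.3 = 273.15 Myr.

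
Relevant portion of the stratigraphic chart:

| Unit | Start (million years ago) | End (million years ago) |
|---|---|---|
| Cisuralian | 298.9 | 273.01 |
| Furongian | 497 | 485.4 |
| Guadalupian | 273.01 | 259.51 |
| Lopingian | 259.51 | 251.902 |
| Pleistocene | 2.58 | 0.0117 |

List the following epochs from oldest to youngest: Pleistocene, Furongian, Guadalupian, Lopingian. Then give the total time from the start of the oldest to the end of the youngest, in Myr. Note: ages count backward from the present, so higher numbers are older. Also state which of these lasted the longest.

Furongian → Guadalupian → Lopingian → Pleistocene; total span 496.9883 Myr; longest is Guadalupian

Start ages (Ma): Furongian 497, Guadalupian 273.01, Lopingian 259.51, Pleistocene 2.58.
Ordered oldest to youngest: Furongian, Guadalupian, Lopingian, Pleistocene.
Span = 497 − 0.0117 = 496.9883 Myr.
Durations: Pleistocene 2.5683, Furongian 11.6, Lopingian 7.608, Guadalupian 13.5 → longest is Guadalupian (13.5 Myr).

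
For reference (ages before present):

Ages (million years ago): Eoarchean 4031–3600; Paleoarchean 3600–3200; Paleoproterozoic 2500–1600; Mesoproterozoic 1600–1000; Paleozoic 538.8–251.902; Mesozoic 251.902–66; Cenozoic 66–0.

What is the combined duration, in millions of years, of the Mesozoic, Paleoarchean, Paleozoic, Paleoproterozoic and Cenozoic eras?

Each duration: Mesozoic = 185.902; Paleoarchean = 400; Paleozoic = 286.898; Paleoproterozoic = 900; Cenozoic = 66.
Sum: 185.902 + 400 + 286.898 + 900 + 66 = 1838.8 Myr.

1838.8 million years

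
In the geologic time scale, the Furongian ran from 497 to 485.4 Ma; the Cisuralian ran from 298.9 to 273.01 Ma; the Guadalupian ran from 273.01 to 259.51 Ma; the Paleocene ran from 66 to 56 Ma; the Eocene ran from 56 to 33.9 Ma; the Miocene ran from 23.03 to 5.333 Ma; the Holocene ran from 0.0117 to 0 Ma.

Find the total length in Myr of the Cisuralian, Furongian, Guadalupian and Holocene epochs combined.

51.0017 million years

Each duration: Cisuralian = 25.89; Furongian = 11.6; Guadalupian = 13.5; Holocene = 0.0117.
Sum: 25.89 + 11.6 + 13.5 + 0.0117 = 51.0017 Myr.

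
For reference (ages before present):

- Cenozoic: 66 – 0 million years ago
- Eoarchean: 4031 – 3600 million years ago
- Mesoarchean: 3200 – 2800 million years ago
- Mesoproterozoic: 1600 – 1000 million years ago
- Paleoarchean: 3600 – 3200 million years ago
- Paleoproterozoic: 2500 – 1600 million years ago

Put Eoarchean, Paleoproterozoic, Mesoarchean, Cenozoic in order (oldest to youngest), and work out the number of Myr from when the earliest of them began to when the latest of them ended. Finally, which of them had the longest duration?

Start ages (Ma): Eoarchean 4031, Mesoarchean 3200, Paleoproterozoic 2500, Cenozoic 66.
Ordered oldest to youngest: Eoarchean, Mesoarchean, Paleoproterozoic, Cenozoic.
Span = 4031 − 0 = 4031 Myr.
Durations: Cenozoic 66, Eoarchean 431, Mesoarchean 400, Paleoproterozoic 900 → longest is Paleoproterozoic (900 Myr).

Eoarchean → Mesoarchean → Paleoproterozoic → Cenozoic; total span 4031 Myr; longest is Paleoproterozoic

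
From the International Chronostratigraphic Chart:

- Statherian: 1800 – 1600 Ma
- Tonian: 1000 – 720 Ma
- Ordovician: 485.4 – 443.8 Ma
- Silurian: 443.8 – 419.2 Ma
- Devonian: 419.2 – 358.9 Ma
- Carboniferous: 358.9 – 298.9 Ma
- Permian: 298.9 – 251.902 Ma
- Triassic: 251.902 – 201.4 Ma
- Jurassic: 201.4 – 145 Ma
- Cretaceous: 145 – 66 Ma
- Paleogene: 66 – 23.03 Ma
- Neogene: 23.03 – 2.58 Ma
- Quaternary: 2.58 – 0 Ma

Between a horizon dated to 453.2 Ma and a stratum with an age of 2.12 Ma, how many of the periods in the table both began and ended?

9

453.2 Ma sits inside the Ordovician (485.4–443.8) and 2.12 Ma inside the Quaternary (2.58–0); neither of those is wholly between the two dates.
The listed periods lying completely between them are Silurian, Devonian, Carboniferous, Permian, Triassic, Jurassic, Cretaceous, Paleogene, Neogene — 9 in all.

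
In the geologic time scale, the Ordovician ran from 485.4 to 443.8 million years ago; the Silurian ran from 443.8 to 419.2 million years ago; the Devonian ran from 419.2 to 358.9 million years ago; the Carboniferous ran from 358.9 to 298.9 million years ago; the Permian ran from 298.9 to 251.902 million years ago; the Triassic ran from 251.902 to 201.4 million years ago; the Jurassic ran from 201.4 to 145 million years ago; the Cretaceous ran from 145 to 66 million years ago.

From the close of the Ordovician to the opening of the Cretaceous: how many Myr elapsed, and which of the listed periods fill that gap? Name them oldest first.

End of Ordovician = 443.8 Ma; start of Cretaceous = 145 Ma.
Gap = 443.8 − 145 = 298.8 Myr.
Periods wholly inside 443.8–145 Ma: Silurian (443.8–419.2), Devonian (419.2–358.9), Carboniferous (358.9–298.9), Permian (298.9–251.902), Triassic (251.902–201.4), Jurassic (201.4–145).

298.8 million years; Silurian, Devonian, Carboniferous, Permian, Triassic, Jurassic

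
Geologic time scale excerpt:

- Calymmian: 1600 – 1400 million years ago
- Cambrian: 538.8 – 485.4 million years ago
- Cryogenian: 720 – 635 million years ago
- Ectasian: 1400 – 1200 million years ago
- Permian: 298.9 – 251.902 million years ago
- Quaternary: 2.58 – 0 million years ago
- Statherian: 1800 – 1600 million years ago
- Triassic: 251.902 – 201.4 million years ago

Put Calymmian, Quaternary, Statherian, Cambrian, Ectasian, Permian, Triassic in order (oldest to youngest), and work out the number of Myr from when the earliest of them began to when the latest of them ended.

From the excerpt: Calymmian 1600–1400; Quaternary 2.58–0; Statherian 1800–1600; Cambrian 538.8–485.4; Ectasian 1400–1200; Permian 298.9–251.902; Triassic 251.902–201.4 (Ma).
Larger Ma is earlier, so the oldest is Statherian and the youngest is Quaternary; oldest to youngest: Statherian, Calymmian, Ectasian, Cambrian, Permian, Triassic, Quaternary.
Oldest start 1800 minus youngest end 0 gives 1800 Myr overall.

Statherian, Calymmian, Ectasian, Cambrian, Permian, Triassic, Quaternary; total span 1800 Myr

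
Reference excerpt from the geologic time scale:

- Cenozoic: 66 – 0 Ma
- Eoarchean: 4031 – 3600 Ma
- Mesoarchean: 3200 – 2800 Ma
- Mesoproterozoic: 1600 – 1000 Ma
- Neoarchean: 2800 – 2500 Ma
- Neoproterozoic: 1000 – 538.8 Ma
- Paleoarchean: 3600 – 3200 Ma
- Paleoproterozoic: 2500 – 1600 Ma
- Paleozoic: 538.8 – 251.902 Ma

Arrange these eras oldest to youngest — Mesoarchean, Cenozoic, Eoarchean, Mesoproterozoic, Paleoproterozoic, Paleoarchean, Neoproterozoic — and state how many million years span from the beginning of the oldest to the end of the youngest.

Start ages (Ma): Eoarchean 4031, Paleoarchean 3600, Mesoarchean 3200, Paleoproterozoic 2500, Mesoproterozoic 1600, Neoproterozoic 1000, Cenozoic 66.
Ordered oldest to youngest: Eoarchean, Paleoarchean, Mesoarchean, Paleoproterozoic, Mesoproterozoic, Neoproterozoic, Cenozoic.
Span = 4031 − 0 = 4031 Myr.

Eoarchean, Paleoarchean, Mesoarchean, Paleoproterozoic, Mesoproterozoic, Neoproterozoic, Cenozoic; total span 4031 Myr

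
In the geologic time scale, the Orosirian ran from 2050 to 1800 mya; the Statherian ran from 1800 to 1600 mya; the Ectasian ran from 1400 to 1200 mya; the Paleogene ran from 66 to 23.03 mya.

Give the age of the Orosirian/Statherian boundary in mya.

The Orosirian ends and the Statherian begins at 1800 mya.

1800 mya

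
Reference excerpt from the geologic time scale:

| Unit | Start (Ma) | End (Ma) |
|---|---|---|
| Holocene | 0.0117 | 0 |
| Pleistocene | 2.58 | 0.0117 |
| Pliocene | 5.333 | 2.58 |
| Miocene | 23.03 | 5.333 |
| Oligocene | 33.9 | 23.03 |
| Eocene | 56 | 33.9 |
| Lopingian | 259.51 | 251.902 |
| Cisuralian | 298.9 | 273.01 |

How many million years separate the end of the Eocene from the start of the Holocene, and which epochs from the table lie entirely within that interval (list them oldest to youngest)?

End of Eocene = 33.9 Ma; start of Holocene = 0.0117 Ma.
Gap = 33.9 − 0.0117 = 33.8883 Myr.
Epochs wholly inside 33.9–0.0117 Ma: Oligocene (33.9–23.03), Miocene (23.03–5.333), Pliocene (5.333–2.58), Pleistocene (2.58–0.0117).

33.8883 million years; Oligocene, Miocene, Pliocene, Pleistocene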